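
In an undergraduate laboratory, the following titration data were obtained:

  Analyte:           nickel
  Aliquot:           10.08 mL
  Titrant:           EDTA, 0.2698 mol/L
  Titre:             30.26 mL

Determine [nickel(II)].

Ni^2+ + EDTA^4- → [Ni(EDTA)]^2-
n(EDTA) = 0.03026 L × 0.2698 mol/L = 8.164 × 10^-3 mol
n(Ni2+) = 8.164 × 10^-3 mol (1:1 mole ratio)
[Ni2+] = 8.164 × 10^-3 mol / 0.01008 L = 0.8099 mol/L

0.8099 mol/L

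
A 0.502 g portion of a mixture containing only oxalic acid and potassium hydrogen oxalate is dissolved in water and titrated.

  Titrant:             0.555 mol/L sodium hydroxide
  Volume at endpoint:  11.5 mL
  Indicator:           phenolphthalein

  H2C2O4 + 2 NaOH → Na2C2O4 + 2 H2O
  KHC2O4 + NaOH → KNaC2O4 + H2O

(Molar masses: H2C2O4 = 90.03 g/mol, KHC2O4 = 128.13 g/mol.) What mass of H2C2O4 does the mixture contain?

n(NaOH) = 0.0115 × 0.555 = 6.38 × 10^-3 mol
Let x = n(H2C2O4), y = n(KHC2O4).
Titrant: 2x + 1y = 6.38 × 10^-3;  mass: 90.03x + 128.13y = 0.502
Solving, x = 1.90 × 10^-3 mol, y = 2.58 × 10^-3 mol
mass of H2C2O4 = 1.90 × 10^-3 × 90.03 = 0.171 g

0.171 g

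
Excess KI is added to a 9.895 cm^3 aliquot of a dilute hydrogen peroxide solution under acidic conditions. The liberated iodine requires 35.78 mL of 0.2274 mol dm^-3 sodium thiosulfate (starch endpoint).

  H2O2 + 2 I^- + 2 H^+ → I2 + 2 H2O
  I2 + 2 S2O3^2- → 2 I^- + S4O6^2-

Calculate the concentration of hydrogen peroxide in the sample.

n(S2O3^2-) = 0.03578 × 0.2274 = 8.136 × 10^-3 mol
n(I2) = n(S2O3^2-)/2 = 4.068 × 10^-3 mol
n(H2O2) in the aliquot = 4.068 × 10^-3 mol (1:1 ratio)
[H2O2] = 4.068 × 10^-3 / 0.009895 = 0.4111 mol/L

0.4111 mol/L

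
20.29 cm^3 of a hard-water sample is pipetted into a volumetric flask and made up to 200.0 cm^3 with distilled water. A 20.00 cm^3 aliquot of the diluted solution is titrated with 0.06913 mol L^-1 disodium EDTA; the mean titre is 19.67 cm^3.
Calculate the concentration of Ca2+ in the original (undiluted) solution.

Ca^2+ + EDTA^4- → [Ca(EDTA)]^2-
n(EDTA) = 0.01967 × 0.06913 = 1.360 × 10^-3 mol
n(Ca2+) in the aliquot = 1.360 × 10^-3 mol (1:1 ratio)
[Ca2+]_dilute = 1.360 × 10^-3 / 0.02000 = 0.06799 mol/L
Dilution factor = 200.0 / 20.29 = 9.857
[Ca2+]_stock = 0.06799 × 9.857 = 0.6702 mol/L

0.6702 mol/L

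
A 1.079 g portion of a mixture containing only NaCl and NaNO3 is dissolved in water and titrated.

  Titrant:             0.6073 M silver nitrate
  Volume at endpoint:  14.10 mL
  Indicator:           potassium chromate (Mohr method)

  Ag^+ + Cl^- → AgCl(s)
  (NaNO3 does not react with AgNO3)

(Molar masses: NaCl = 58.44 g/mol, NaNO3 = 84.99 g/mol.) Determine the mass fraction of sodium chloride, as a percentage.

n(AgNO3) = 0.01410 × 0.6073 = 8.563 × 10^-3 mol
Let x = n(NaCl), y = n(NaNO3).
Titrant: 1x = 8.563 × 10^-3;  mass: 58.44x + 84.99y = 1.079
Solving, x = 8.563 × 10^-3 mol, y = 6.808 × 10^-3 mol
mass of NaCl = 8.563 × 10^-3 × 58.44 = 0.5004 g
% NaCl = 0.5004 / 1.079 × 100 = 46.38 %

46.38 %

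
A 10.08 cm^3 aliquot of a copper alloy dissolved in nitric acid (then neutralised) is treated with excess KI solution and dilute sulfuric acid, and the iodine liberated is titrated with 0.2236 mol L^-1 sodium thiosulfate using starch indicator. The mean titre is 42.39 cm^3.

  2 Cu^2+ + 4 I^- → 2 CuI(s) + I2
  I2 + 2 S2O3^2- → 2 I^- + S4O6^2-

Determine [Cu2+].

0.9403 mol/L

n(S2O3^2-) = 0.04239 × 0.2236 = 9.478 × 10^-3 mol
n(I2) = n(S2O3^2-)/2 = 4.739 × 10^-3 mol
From the 2:1 ratio, n(Cu2+) in the aliquot = 2/1 × 4.739 × 10^-3 = 9.478 × 10^-3 mol
[Cu2+] = 9.478 × 10^-3 / 0.01008 = 0.9403 mol/L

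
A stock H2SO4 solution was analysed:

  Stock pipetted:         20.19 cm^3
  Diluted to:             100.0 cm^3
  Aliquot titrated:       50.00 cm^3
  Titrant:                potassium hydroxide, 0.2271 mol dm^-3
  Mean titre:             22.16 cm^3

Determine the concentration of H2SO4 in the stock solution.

0.2493 mol/L

H2SO4 + 2 KOH → K2SO4 + 2 H2O
n(KOH) = 0.02216 × 0.2271 = 5.033 × 10^-3 mol
From the 1:2 ratio, n(H2SO4) in the aliquot = 1/2 × 5.033 × 10^-3 = 2.516 × 10^-3 mol
[H2SO4]_dilute = 2.516 × 10^-3 / 0.05000 = 0.05033 mol/L
Dilution factor = 100.0 / 20.19 = 4.953
[H2SO4]_stock = 0.05033 × 4.953 = 0.2493 mol/L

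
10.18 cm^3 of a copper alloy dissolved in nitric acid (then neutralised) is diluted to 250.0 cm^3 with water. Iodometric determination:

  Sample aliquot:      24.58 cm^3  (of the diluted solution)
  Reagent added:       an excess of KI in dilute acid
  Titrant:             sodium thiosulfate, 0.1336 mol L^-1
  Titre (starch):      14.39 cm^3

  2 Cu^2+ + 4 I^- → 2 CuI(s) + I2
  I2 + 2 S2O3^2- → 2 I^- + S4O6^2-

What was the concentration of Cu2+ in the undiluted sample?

1.921 mol/L

n(S2O3^2-) = 0.01439 × 0.1336 = 1.923 × 10^-3 mol
n(I2) = n(S2O3^2-)/2 = 9.613 × 10^-4 mol
From the 2:1 ratio, n(Cu2+) in the aliquot = 2/1 × 9.613 × 10^-4 = 1.923 × 10^-3 mol
[Cu2+]_dilute = 1.923 × 10^-3 / 0.02458 = 0.07821 mol/L
[Cu2+]_original = 0.07821 × 250.0/10.18 = 1.921 mol/L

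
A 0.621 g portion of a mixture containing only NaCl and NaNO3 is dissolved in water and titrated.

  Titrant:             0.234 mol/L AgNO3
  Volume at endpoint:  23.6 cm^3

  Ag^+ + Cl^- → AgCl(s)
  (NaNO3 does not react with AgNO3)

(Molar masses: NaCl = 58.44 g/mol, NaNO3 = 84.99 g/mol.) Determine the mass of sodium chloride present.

n(AgNO3) = 0.0236 × 0.234 = 5.52 × 10^-3 mol
Let x = n(NaCl), y = n(NaNO3).
Titrant: 1x = 5.52 × 10^-3;  mass: 58.44x + 84.99y = 0.621
Solving, x = 5.52 × 10^-3 mol, y = 3.51 × 10^-3 mol
mass of NaCl = 5.52 × 10^-3 × 58.44 = 0.323 g

0.323 g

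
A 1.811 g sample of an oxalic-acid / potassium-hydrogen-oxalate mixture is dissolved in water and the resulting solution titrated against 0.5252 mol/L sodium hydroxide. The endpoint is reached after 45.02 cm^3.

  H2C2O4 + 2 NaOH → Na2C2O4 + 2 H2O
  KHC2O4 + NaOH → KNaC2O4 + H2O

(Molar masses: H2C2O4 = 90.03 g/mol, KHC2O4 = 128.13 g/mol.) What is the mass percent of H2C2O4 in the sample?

36.44 %

n(NaOH) = 0.04502 × 0.5252 = 0.02364 mol
Let x = n(H2C2O4), y = n(KHC2O4).
Titrant: 2x + 1y = 0.02364;  mass: 90.03x + 128.13y = 1.811
Solving, x = 7.331 × 10^-3 mol, y = 8.983 × 10^-3 mol
mass of H2C2O4 = 7.331 × 10^-3 × 90.03 = 0.6600 g
% H2C2O4 = 0.6600 / 1.811 × 100 = 36.44 %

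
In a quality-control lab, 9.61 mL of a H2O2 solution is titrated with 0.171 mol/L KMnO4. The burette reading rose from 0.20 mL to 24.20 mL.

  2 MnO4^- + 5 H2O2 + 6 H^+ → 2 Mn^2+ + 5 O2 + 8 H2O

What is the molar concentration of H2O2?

1.07 mol/L

n(KMnO4) = 0.0240 L × 0.171 mol/L = 4.10 × 10^-3 mol
From the 5:2 mole ratio, n(H2O2) = 5/2 × 4.10 × 10^-3 = 0.0103 mol
[H2O2] = 0.0103 mol / 0.00961 L = 1.07 mol/L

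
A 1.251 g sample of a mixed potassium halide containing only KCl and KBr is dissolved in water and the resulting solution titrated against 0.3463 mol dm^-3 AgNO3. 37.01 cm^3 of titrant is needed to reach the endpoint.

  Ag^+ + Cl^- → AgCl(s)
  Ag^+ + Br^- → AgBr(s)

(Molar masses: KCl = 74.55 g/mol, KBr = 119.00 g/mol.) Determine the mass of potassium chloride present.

n(AgNO3) = 0.03701 × 0.3463 = 0.01282 mol
Let x = n(KCl), y = n(KBr).
Titrant: 1x + 1y = 0.01282;  mass: 74.55x + 119.00y = 1.251
Solving, x = 6.168 × 10^-3 mol, y = 6.648 × 10^-3 mol
mass of KCl = 6.168 × 10^-3 × 74.55 = 0.4598 g

0.4598 g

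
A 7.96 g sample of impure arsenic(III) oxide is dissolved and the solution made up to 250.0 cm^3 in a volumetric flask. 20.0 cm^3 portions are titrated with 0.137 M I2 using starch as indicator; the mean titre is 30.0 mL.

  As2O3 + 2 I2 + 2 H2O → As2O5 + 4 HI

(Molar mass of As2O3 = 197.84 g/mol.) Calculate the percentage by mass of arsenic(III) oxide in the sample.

63.8 %

n(I2) per titration = 0.0300 × 0.137 = 4.11 × 10^-3 mol
From the 1:2 ratio, n(As2O3) in each aliquot = 1/2 × 4.11 × 10^-3 = 2.05 × 10^-3 mol
n(As2O3) in the whole flask = 2.05 × 10^-3 × 250.0/20.0 = 0.0257 mol
mass of As2O3 = 0.0257 × 197.84 = 5.08 g
% As2O3 = 5.08 / 7.96 × 100 = 63.8 %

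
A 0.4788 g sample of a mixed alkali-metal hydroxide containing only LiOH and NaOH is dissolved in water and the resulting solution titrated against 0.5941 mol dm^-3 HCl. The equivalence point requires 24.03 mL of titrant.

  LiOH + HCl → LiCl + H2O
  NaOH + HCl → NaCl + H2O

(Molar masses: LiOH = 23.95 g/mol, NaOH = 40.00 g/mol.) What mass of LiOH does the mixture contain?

n(HCl) = 0.02403 × 0.5941 = 0.01428 mol
Let x = n(LiOH), y = n(NaOH).
Titrant: 1x + 1y = 0.01428;  mass: 23.95x + 40.00y = 0.4788
Solving, x = 5.748 × 10^-3 mol, y = 8.529 × 10^-3 mol
mass of LiOH = 5.748 × 10^-3 × 23.95 = 0.1377 g

0.1377 g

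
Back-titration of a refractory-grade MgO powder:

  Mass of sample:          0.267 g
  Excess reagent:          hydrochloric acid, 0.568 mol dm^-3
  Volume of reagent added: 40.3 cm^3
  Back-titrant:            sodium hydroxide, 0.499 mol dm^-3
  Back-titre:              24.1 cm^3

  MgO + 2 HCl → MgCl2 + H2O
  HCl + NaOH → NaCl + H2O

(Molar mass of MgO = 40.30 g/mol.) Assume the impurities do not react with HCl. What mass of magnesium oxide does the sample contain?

0.219 g

n(HCl) added = 0.0403 × 0.568 = 0.0229 mol
n(NaOH) used in back-titration = 0.0241 × 0.499 = 0.0120 mol
n(HCl) left over = 0.0120 mol (1:1 ratio)
n(HCl) consumed by analyte = 0.0229 − 0.0120 = 0.0109 mol
From the 1:2 ratio, n(MgO) = 1/2 × 0.0109 = 5.43 × 10^-3 mol
mass of MgO = 5.43 × 10^-3 × 40.30 = 0.219 g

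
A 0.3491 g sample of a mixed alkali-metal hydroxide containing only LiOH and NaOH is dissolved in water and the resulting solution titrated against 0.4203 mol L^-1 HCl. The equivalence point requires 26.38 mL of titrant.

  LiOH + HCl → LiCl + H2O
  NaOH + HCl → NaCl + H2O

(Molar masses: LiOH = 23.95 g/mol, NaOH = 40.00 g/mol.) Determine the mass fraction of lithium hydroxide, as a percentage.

40.35 %

n(HCl) = 0.02638 × 0.4203 = 0.01109 mol
Let x = n(LiOH), y = n(NaOH).
Titrant: 1x + 1y = 0.01109;  mass: 23.95x + 40.00y = 0.3491
Solving, x = 5.882 × 10^-3 mol, y = 5.206 × 10^-3 mol
mass of LiOH = 5.882 × 10^-3 × 23.95 = 0.1409 g
% LiOH = 0.1409 / 0.3491 × 100 = 40.35 %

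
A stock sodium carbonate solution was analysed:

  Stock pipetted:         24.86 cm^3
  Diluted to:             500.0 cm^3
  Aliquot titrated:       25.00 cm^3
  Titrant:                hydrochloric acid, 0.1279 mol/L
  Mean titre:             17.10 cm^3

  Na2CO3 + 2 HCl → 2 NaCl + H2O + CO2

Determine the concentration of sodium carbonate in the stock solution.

0.8798 mol/L

n(HCl) = 0.01710 × 0.1279 = 2.187 × 10^-3 mol
From the 1:2 ratio, n(Na2CO3) in the aliquot = 1/2 × 2.187 × 10^-3 = 1.094 × 10^-3 mol
[Na2CO3]_dilute = 1.094 × 10^-3 / 0.02500 = 0.04374 mol/L
Dilution factor = 500.0 / 24.86 = 20.11
[Na2CO3]_stock = 0.04374 × 20.11 = 0.8798 mol/L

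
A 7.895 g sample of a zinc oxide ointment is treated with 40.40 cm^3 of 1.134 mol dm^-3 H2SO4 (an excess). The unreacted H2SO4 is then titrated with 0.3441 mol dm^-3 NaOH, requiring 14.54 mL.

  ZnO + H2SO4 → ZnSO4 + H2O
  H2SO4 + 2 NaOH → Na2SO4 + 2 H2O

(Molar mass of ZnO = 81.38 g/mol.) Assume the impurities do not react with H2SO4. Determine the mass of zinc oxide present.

n(H2SO4) added = 0.04040 × 1.134 = 0.04581 mol
n(NaOH) used in back-titration = 0.01454 × 0.3441 = 5.003 × 10^-3 mol
From the 1:2 ratio, n(H2SO4) left over = 1/2 × 5.003 × 10^-3 = 2.502 × 10^-3 mol
n(H2SO4) consumed by analyte = 0.04581 − 2.502 × 10^-3 = 0.04331 mol
n(ZnO) = 0.04331 mol (1:1 ratio)
mass of ZnO = 0.04331 × 81.38 = 3.525 g

3.525 g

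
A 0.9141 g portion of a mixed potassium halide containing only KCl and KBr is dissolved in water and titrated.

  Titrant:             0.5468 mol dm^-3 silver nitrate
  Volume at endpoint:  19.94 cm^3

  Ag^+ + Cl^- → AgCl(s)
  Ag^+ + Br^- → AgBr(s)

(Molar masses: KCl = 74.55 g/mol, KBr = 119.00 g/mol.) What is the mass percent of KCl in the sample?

70.34 %

n(AgNO3) = 0.01994 × 0.5468 = 0.01090 mol
Let x = n(KCl), y = n(KBr).
Titrant: 1x + 1y = 0.01090;  mass: 74.55x + 119.00y = 0.9141
Solving, x = 8.625 × 10^-3 mol, y = 2.278 × 10^-3 mol
mass of KCl = 8.625 × 10^-3 × 74.55 = 0.6430 g
% KCl = 0.6430 / 0.9141 × 100 = 70.34 %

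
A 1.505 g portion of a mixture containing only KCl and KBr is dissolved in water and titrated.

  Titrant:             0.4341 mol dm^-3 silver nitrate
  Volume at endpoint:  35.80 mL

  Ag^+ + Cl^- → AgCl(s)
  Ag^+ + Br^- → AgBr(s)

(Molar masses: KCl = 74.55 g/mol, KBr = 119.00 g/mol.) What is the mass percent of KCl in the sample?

38.37 %

n(AgNO3) = 0.03580 × 0.4341 = 0.01554 mol
Let x = n(KCl), y = n(KBr).
Titrant: 1x + 1y = 0.01554;  mass: 74.55x + 119.00y = 1.505
Solving, x = 7.747 × 10^-3 mol, y = 7.794 × 10^-3 mol
mass of KCl = 7.747 × 10^-3 × 74.55 = 0.5775 g
% KCl = 0.5775 / 1.505 × 100 = 38.37 %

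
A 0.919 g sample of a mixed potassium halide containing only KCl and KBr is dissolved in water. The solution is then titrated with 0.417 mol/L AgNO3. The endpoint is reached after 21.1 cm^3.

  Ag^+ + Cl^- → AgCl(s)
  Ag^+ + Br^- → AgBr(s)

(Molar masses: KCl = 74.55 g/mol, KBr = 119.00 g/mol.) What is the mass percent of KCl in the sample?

23.4 %

n(AgNO3) = 0.0211 × 0.417 = 8.80 × 10^-3 mol
Let x = n(KCl), y = n(KBr).
Titrant: 1x + 1y = 8.80 × 10^-3;  mass: 74.55x + 119.00y = 0.919
Solving, x = 2.88 × 10^-3 mol, y = 5.92 × 10^-3 mol
mass of KCl = 2.88 × 10^-3 × 74.55 = 0.215 g
% KCl = 0.215 / 0.919 × 100 = 23.4 %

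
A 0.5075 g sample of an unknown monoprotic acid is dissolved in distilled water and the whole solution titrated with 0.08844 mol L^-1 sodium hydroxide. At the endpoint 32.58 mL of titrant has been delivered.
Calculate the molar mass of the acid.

176.1 g/mol

n(NaOH) = 0.03258 L × 0.08844 mol/L = 2.881 × 10^-3 mol
n(HA) = 2.881 × 10^-3 mol (1:1 ratio)
M = m / n = 0.5075 g / 2.881 × 10^-3 mol = 176.1 g/mol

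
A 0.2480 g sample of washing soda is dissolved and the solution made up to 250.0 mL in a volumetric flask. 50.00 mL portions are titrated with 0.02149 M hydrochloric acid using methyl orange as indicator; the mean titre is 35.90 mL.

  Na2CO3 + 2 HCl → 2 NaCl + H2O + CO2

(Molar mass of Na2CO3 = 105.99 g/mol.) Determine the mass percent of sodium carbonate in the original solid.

n(HCl) per titration = 0.03590 × 0.02149 = 7.715 × 10^-4 mol
From the 1:2 ratio, n(Na2CO3) in each aliquot = 1/2 × 7.715 × 10^-4 = 3.857 × 10^-4 mol
n(Na2CO3) in the whole flask = 3.857 × 10^-4 × 250.0/50.00 = 1.929 × 10^-3 mol
mass of Na2CO3 = 1.929 × 10^-3 × 105.99 = 0.2044 g
% Na2CO3 = 0.2044 / 0.2480 × 100 = 82.43 %

82.43 %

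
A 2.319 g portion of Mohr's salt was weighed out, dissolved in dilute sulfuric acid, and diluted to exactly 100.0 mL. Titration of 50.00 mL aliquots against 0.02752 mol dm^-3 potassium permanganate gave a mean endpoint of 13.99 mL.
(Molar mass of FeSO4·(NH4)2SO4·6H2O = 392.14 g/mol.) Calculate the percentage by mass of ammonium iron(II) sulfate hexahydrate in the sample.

65.10 %

MnO4^- + 5 Fe^2+ + 8 H^+ → Mn^2+ + 5 Fe^3+ + 4 H2O
n(KMnO4) per titration = 0.01399 × 0.02752 = 3.850 × 10^-4 mol
From the 5:1 ratio, n(FeSO4·(NH4)2SO4·6H2O) in each aliquot = 5/1 × 3.850 × 10^-4 = 1.925 × 10^-3 mol
n(FeSO4·(NH4)2SO4·6H2O) in the whole flask = 1.925 × 10^-3 × 100.0/50.00 = 3.850 × 10^-3 mol
mass of FeSO4·(NH4)2SO4·6H2O = 3.850 × 10^-3 × 392.14 = 1.510 g
% FeSO4·(NH4)2SO4·6H2O = 1.510 / 2.319 × 100 = 65.10 %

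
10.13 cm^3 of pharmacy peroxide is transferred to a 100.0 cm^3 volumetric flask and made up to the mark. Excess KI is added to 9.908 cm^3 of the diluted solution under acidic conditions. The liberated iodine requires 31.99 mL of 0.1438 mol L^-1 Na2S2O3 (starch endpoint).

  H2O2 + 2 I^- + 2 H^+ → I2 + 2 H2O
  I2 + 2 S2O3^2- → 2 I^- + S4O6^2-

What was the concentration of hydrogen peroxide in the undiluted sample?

2.292 mol/L

n(S2O3^2-) = 0.03199 × 0.1438 = 4.600 × 10^-3 mol
n(I2) = n(S2O3^2-)/2 = 2.300 × 10^-3 mol
n(H2O2) in the aliquot = 2.300 × 10^-3 mol (1:1 ratio)
[H2O2]_dilute = 2.300 × 10^-3 / 0.009908 = 0.2321 mol/L
[H2O2]_original = 0.2321 × 100.0/10.13 = 2.292 mol/L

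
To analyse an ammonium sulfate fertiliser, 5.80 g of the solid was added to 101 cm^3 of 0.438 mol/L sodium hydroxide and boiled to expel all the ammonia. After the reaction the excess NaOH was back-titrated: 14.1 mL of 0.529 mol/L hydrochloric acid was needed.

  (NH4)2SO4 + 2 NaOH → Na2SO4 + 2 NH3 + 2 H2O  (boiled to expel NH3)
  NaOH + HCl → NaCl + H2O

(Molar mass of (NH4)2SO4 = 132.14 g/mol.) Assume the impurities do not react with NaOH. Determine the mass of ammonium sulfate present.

2.43 g

n(NaOH) added = 0.101 × 0.438 = 0.0442 mol
n(HCl) used in back-titration = 0.0141 × 0.529 = 7.46 × 10^-3 mol
n(NaOH) left over = 7.46 × 10^-3 mol (1:1 ratio)
n(NaOH) consumed by analyte = 0.0442 − 7.46 × 10^-3 = 0.0368 mol
From the 1:2 ratio, n((NH4)2SO4) = 1/2 × 0.0368 = 0.0184 mol
mass of (NH4)2SO4 = 0.0184 × 132.14 = 2.43 g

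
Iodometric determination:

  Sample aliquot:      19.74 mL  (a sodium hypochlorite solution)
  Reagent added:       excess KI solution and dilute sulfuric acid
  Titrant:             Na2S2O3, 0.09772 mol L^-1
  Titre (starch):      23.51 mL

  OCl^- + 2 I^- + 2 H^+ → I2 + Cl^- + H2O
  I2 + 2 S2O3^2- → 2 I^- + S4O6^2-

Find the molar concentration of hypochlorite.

0.05819 mol/L

n(S2O3^2-) = 0.02351 × 0.09772 = 2.297 × 10^-3 mol
n(I2) = n(S2O3^2-)/2 = 1.149 × 10^-3 mol
n(OCl^-) in the aliquot = 1.149 × 10^-3 mol (1:1 ratio)
[OCl^-] = 1.149 × 10^-3 / 0.01974 = 0.05819 mol/L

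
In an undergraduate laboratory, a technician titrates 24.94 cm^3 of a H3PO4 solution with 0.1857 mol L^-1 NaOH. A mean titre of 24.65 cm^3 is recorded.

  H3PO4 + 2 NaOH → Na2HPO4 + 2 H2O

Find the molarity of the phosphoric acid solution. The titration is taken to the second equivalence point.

0.09177 mol/L

n(NaOH) = 0.02465 L × 0.1857 mol/L = 4.578 × 10^-3 mol
From the 1:2 mole ratio, n(H3PO4) = 1/2 × 4.578 × 10^-3 = 2.289 × 10^-3 mol
[H3PO4] = 2.289 × 10^-3 mol / 0.02494 L = 0.09177 mol/L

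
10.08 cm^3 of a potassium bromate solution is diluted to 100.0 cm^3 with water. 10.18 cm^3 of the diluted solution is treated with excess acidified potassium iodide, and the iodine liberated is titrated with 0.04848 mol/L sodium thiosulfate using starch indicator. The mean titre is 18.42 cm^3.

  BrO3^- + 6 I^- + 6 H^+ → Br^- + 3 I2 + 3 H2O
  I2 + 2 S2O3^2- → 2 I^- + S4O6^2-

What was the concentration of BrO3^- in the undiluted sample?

n(S2O3^2-) = 0.01842 × 0.04848 = 8.930 × 10^-4 mol
n(I2) = n(S2O3^2-)/2 = 4.465 × 10^-4 mol
From the 1:3 ratio, n(BrO3^-) in the aliquot = 1/3 × 4.465 × 10^-4 = 1.488 × 10^-4 mol
[BrO3^-]_dilute = 1.488 × 10^-4 / 0.01018 = 0.01462 mol/L
[BrO3^-]_original = 0.01462 × 100.0/10.08 = 0.1450 mol/L

0.1450 mol/L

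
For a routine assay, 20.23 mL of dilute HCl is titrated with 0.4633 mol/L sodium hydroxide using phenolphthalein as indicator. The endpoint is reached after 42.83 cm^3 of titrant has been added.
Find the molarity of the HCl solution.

HCl + NaOH → NaCl + H2O
n(NaOH) = 0.04283 L × 0.4633 mol/L = 0.01984 mol
n(HCl) = 0.01984 mol (1:1 mole ratio)
[HCl] = 0.01984 mol / 0.02023 L = 0.9809 mol/L

0.9809 mol/L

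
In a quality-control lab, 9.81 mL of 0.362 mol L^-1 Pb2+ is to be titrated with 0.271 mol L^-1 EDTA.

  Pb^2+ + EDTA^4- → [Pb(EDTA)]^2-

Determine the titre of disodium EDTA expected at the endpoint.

n(Pb2+) = 0.00981 L × 0.362 mol/L = 3.55 × 10^-3 mol
n(EDTA) = 3.55 × 10^-3 mol (1:1 stoichiometry)
V(EDTA) = 3.55 × 10^-3 mol / 0.271 mol/L = 0.0131 L = 13.1 mL

13.1 mL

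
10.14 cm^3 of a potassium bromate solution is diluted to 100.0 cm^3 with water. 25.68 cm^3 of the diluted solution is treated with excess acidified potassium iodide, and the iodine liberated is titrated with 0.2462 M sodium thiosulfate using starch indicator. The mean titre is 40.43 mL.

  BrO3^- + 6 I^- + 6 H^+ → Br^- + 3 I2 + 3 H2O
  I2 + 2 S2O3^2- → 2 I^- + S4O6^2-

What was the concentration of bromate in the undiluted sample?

0.6371 M

n(S2O3^2-) = 0.04043 × 0.2462 = 9.954 × 10^-3 mol
n(I2) = n(S2O3^2-)/2 = 4.977 × 10^-3 mol
From the 1:3 ratio, n(BrO3^-) in the aliquot = 1/3 × 4.977 × 10^-3 = 1.659 × 10^-3 mol
[BrO3^-]_dilute = 1.659 × 10^-3 / 0.02568 = 0.06460 mol/L
[BrO3^-]_original = 0.06460 × 100.0/10.14 = 0.6371 mol/L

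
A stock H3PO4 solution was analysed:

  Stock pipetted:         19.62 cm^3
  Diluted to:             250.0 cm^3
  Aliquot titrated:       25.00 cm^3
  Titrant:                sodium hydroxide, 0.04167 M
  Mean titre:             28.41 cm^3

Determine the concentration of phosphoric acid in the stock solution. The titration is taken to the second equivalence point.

H3PO4 + 2 NaOH → Na2HPO4 + 2 H2O
n(NaOH) = 0.02841 × 0.04167 = 1.184 × 10^-3 mol
From the 1:2 ratio, n(H3PO4) in the aliquot = 1/2 × 1.184 × 10^-3 = 5.919 × 10^-4 mol
[H3PO4]_dilute = 5.919 × 10^-4 / 0.02500 = 0.02368 mol/L
Dilution factor = 250.0 / 19.62 = 12.74
[H3PO4]_stock = 0.02368 × 12.74 = 0.3017 mol/L

0.3017 M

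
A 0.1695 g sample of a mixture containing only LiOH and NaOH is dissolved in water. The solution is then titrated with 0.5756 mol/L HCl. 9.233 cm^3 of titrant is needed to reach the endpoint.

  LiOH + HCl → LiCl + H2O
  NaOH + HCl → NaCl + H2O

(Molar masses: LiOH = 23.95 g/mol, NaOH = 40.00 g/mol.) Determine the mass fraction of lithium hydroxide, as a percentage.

37.93 %

n(HCl) = 0.009233 × 0.5756 = 5.315 × 10^-3 mol
Let x = n(LiOH), y = n(NaOH).
Titrant: 1x + 1y = 5.315 × 10^-3;  mass: 23.95x + 40.00y = 0.1695
Solving, x = 2.684 × 10^-3 mol, y = 2.630 × 10^-3 mol
mass of LiOH = 2.684 × 10^-3 × 23.95 = 0.06429 g
% LiOH = 0.06429 / 0.1695 × 100 = 37.93 %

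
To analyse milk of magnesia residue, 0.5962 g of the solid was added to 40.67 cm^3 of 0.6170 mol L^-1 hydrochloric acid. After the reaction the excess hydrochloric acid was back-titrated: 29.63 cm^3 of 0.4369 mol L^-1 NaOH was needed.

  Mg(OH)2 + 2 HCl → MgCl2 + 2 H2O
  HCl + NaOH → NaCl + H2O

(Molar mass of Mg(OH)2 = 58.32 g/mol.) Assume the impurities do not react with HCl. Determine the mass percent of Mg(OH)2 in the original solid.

n(HCl) added = 0.04067 × 0.6170 = 0.02509 mol
n(NaOH) used in back-titration = 0.02963 × 0.4369 = 0.01295 mol
n(HCl) left over = 0.01295 mol (1:1 ratio)
n(HCl) consumed by analyte = 0.02509 − 0.01295 = 0.01215 mol
From the 1:2 ratio, n(Mg(OH)2) = 1/2 × 0.01215 = 6.074 × 10^-3 mol
mass of Mg(OH)2 = 6.074 × 10^-3 × 58.32 = 0.3542 g
% Mg(OH)2 = 0.3542 / 0.5962 × 100 = 59.42 %

59.42 %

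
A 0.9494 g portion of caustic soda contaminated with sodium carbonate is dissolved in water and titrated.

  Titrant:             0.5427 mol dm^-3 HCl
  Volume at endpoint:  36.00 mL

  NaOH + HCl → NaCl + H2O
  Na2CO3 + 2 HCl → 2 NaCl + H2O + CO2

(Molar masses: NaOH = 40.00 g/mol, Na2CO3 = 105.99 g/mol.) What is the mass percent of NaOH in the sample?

27.87 %

n(HCl) = 0.03600 × 0.5427 = 0.01954 mol
Let x = n(NaOH), y = n(Na2CO3).
Titrant: 1x + 2y = 0.01954;  mass: 40.00x + 105.99y = 0.9494
Solving, x = 6.616 × 10^-3 mol, y = 6.461 × 10^-3 mol
mass of NaOH = 6.616 × 10^-3 × 40.00 = 0.2646 g
% NaOH = 0.2646 / 0.9494 × 100 = 27.87 %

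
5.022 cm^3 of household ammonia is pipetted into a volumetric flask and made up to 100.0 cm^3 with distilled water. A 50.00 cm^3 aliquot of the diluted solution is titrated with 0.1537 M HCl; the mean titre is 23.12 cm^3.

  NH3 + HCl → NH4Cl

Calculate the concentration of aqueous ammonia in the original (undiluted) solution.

n(HCl) = 0.02312 × 0.1537 = 3.554 × 10^-3 mol
n(NH3) in the aliquot = 3.554 × 10^-3 mol (1:1 ratio)
[NH3]_dilute = 3.554 × 10^-3 / 0.05000 = 0.07107 mol/L
Dilution factor = 100.0 / 5.022 = 19.91
[NH3]_stock = 0.07107 × 19.91 = 1.415 mol/L

1.415 M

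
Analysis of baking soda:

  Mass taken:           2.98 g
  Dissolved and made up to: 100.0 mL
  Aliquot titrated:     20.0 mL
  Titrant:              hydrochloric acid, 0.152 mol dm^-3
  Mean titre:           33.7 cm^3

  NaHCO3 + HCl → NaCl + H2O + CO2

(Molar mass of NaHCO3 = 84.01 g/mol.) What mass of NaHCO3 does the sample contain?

2.15 g

n(HCl) per titration = 0.0337 × 0.152 = 5.12 × 10^-3 mol
n(NaHCO3) in each aliquot = 5.12 × 10^-3 mol (1:1 ratio)
n(NaHCO3) in the whole flask = 5.12 × 10^-3 × 100.0/20.0 = 0.0256 mol
mass of NaHCO3 = 0.0256 × 84.01 = 2.15 g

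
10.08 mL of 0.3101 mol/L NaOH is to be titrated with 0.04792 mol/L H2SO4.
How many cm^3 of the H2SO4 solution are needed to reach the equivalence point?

32.61 mL

2 NaOH + H2SO4 → Na2SO4 + 2 H2O
n(NaOH) = 0.01008 L × 0.3101 mol/L = 3.126 × 10^-3 mol
From the 1:2 stoichiometry, n(H2SO4) = 1/2 × 3.126 × 10^-3 = 1.563 × 10^-3 mol
V(H2SO4) = 1.563 × 10^-3 mol / 0.04792 mol/L = 0.03261 L = 32.61 mL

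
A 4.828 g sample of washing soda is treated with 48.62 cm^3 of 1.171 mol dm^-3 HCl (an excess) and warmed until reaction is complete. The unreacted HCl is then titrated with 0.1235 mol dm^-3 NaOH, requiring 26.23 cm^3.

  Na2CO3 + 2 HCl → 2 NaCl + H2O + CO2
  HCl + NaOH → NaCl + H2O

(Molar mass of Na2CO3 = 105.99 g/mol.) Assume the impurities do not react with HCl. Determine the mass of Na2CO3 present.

2.846 g

n(HCl) added = 0.04862 × 1.171 = 0.05693 mol
n(NaOH) used in back-titration = 0.02623 × 0.1235 = 3.239 × 10^-3 mol
n(HCl) left over = 3.239 × 10^-3 mol (1:1 ratio)
n(HCl) consumed by analyte = 0.05693 − 3.239 × 10^-3 = 0.05369 mol
From the 1:2 ratio, n(Na2CO3) = 1/2 × 0.05369 = 0.02685 mol
mass of Na2CO3 = 0.02685 × 105.99 = 2.846 g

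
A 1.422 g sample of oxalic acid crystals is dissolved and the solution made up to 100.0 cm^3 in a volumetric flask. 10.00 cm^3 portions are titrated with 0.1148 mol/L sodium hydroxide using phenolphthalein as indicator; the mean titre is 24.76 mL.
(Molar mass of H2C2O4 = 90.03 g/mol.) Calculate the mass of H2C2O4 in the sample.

H2C2O4 + 2 NaOH → Na2C2O4 + 2 H2O
n(NaOH) per titration = 0.02476 × 0.1148 = 2.842 × 10^-3 mol
From the 1:2 ratio, n(H2C2O4) in each aliquot = 1/2 × 2.842 × 10^-3 = 1.421 × 10^-3 mol
n(H2C2O4) in the whole flask = 1.421 × 10^-3 × 100.0/10.00 = 0.01421 mol
mass of H2C2O4 = 0.01421 × 90.03 = 1.280 g

1.280 g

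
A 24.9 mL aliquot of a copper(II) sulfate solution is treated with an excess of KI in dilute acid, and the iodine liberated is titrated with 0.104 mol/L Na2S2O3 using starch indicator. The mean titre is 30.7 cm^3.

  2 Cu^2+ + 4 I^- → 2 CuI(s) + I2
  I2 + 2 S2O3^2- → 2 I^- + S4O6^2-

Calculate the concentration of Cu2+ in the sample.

0.128 mol/L

n(S2O3^2-) = 0.0307 × 0.104 = 3.19 × 10^-3 mol
n(I2) = n(S2O3^2-)/2 = 1.60 × 10^-3 mol
From the 2:1 ratio, n(Cu2+) in the aliquot = 2/1 × 1.60 × 10^-3 = 3.19 × 10^-3 mol
[Cu2+] = 3.19 × 10^-3 / 0.0249 = 0.128 mol/L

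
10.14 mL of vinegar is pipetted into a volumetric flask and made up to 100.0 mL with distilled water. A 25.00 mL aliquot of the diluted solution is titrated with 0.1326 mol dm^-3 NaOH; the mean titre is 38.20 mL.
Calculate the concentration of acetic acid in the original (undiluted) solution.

1.998 mol/L

CH3COOH + NaOH → CH3COONa + H2O
n(NaOH) = 0.03820 × 0.1326 = 5.065 × 10^-3 mol
n(CH3COOH) in the aliquot = 5.065 × 10^-3 mol (1:1 ratio)
[CH3COOH]_dilute = 5.065 × 10^-3 / 0.02500 = 0.2026 mol/L
Dilution factor = 100.0 / 10.14 = 9.862
[CH3COOH]_stock = 0.2026 × 9.862 = 1.998 mol/L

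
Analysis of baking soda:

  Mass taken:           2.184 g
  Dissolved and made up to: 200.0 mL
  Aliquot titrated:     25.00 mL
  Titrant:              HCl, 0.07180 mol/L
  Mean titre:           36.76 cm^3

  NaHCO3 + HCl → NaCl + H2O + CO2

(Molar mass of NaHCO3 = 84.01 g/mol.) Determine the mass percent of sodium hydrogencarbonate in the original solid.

81.22 %

n(HCl) per titration = 0.03676 × 0.07180 = 2.639 × 10^-3 mol
n(NaHCO3) in each aliquot = 2.639 × 10^-3 mol (1:1 ratio)
n(NaHCO3) in the whole flask = 2.639 × 10^-3 × 200.0/25.00 = 0.02111 mol
mass of NaHCO3 = 0.02111 × 84.01 = 1.774 g
% NaHCO3 = 1.774 / 2.184 × 100 = 81.22 %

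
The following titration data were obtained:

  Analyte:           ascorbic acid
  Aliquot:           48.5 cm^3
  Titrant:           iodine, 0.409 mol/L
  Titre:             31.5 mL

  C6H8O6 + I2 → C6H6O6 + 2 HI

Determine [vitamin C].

0.266 mol/L

n(I2) = 0.0315 L × 0.409 mol/L = 0.0129 mol
n(C6H8O6) = 0.0129 mol (1:1 mole ratio)
[C6H8O6] = 0.0129 mol / 0.0485 L = 0.266 mol/L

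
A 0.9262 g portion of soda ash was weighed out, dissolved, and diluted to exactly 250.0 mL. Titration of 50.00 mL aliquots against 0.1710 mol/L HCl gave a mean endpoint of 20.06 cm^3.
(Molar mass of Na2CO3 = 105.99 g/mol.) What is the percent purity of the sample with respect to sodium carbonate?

98.14 %

Na2CO3 + 2 HCl → 2 NaCl + H2O + CO2
n(HCl) per titration = 0.02006 × 0.1710 = 3.430 × 10^-3 mol
From the 1:2 ratio, n(Na2CO3) in each aliquot = 1/2 × 3.430 × 10^-3 = 1.715 × 10^-3 mol
n(Na2CO3) in the whole flask = 1.715 × 10^-3 × 250.0/50.00 = 8.576 × 10^-3 mol
mass of Na2CO3 = 8.576 × 10^-3 × 105.99 = 0.9089 g
% Na2CO3 = 0.9089 / 0.9262 × 100 = 98.14 %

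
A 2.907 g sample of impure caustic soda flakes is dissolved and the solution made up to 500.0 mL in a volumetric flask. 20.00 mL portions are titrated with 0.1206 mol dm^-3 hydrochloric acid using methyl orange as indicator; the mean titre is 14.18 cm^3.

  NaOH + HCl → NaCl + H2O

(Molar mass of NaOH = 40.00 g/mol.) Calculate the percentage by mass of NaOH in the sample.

n(HCl) per titration = 0.01418 × 0.1206 = 1.710 × 10^-3 mol
n(NaOH) in each aliquot = 1.710 × 10^-3 mol (1:1 ratio)
n(NaOH) in the whole flask = 1.710 × 10^-3 × 500.0/20.00 = 0.04275 mol
mass of NaOH = 0.04275 × 40.00 = 1.710 g
% NaOH = 1.710 / 2.907 × 100 = 58.83 %

58.83 %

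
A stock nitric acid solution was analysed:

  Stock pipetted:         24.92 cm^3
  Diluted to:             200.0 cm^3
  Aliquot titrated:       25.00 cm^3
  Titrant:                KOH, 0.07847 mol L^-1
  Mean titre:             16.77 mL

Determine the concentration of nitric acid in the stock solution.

HNO3 + KOH → KNO3 + H2O
n(KOH) = 0.01677 × 0.07847 = 1.316 × 10^-3 mol
n(HNO3) in the aliquot = 1.316 × 10^-3 mol (1:1 ratio)
[HNO3]_dilute = 1.316 × 10^-3 / 0.02500 = 0.05264 mol/L
Dilution factor = 200.0 / 24.92 = 8.026
[HNO3]_stock = 0.05264 × 8.026 = 0.4225 mol/L

0.4225 mol/L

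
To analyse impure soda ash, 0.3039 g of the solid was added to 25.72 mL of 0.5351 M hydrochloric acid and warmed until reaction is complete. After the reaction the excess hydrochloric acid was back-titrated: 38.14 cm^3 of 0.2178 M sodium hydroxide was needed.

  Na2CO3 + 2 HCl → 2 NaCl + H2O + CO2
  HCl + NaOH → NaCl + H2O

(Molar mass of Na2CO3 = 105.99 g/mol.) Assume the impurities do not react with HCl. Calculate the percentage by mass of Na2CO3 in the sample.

95.14 %

n(HCl) added = 0.02572 × 0.5351 = 0.01376 mol
n(NaOH) used in back-titration = 0.03814 × 0.2178 = 8.307 × 10^-3 mol
n(HCl) left over = 8.307 × 10^-3 mol (1:1 ratio)
n(HCl) consumed by analyte = 0.01376 − 8.307 × 10^-3 = 5.456 × 10^-3 mol
From the 1:2 ratio, n(Na2CO3) = 1/2 × 5.456 × 10^-3 = 2.728 × 10^-3 mol
mass of Na2CO3 = 2.728 × 10^-3 × 105.99 = 0.2891 g
% Na2CO3 = 0.2891 / 0.3039 × 100 = 95.14 %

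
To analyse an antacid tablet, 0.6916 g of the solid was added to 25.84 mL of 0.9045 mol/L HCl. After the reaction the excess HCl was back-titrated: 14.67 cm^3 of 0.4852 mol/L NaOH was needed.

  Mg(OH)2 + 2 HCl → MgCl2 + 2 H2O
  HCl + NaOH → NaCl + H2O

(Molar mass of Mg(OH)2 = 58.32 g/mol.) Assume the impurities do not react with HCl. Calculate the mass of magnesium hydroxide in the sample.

0.4740 g

n(HCl) added = 0.02584 × 0.9045 = 0.02337 mol
n(NaOH) used in back-titration = 0.01467 × 0.4852 = 7.118 × 10^-3 mol
n(HCl) left over = 7.118 × 10^-3 mol (1:1 ratio)
n(HCl) consumed by analyte = 0.02337 − 7.118 × 10^-3 = 0.01625 mol
From the 1:2 ratio, n(Mg(OH)2) = 1/2 × 0.01625 = 8.127 × 10^-3 mol
mass of Mg(OH)2 = 8.127 × 10^-3 × 58.32 = 0.4740 g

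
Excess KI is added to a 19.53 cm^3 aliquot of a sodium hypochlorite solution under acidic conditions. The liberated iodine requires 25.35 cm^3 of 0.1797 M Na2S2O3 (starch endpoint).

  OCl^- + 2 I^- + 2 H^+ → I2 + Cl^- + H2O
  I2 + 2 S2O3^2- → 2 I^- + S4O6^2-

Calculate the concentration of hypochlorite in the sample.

0.1166 M

n(S2O3^2-) = 0.02535 × 0.1797 = 4.555 × 10^-3 mol
n(I2) = n(S2O3^2-)/2 = 2.278 × 10^-3 mol
n(OCl^-) in the aliquot = 2.278 × 10^-3 mol (1:1 ratio)
[OCl^-] = 2.278 × 10^-3 / 0.01953 = 0.1166 mol/L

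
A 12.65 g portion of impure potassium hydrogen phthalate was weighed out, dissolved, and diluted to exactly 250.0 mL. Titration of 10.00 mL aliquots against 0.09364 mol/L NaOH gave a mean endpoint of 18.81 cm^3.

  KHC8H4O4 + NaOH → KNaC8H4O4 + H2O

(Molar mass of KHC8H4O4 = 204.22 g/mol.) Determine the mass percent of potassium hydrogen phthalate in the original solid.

n(NaOH) per titration = 0.01881 × 0.09364 = 1.761 × 10^-3 mol
n(KHC8H4O4) in each aliquot = 1.761 × 10^-3 mol (1:1 ratio)
n(KHC8H4O4) in the whole flask = 1.761 × 10^-3 × 250.0/10.00 = 0.04403 mol
mass of KHC8H4O4 = 0.04403 × 204.22 = 8.993 g
% KHC8H4O4 = 8.993 / 12.65 × 100 = 71.09 %

71.09 %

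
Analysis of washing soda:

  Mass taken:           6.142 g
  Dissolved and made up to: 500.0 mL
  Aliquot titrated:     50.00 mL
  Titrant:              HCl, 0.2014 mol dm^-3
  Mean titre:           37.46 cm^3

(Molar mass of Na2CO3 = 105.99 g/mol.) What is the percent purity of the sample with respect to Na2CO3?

Na2CO3 + 2 HCl → 2 NaCl + H2O + CO2
n(HCl) per titration = 0.03746 × 0.2014 = 7.544 × 10^-3 mol
From the 1:2 ratio, n(Na2CO3) in each aliquot = 1/2 × 7.544 × 10^-3 = 3.772 × 10^-3 mol
n(Na2CO3) in the whole flask = 3.772 × 10^-3 × 500.0/50.00 = 0.03772 mol
mass of Na2CO3 = 0.03772 × 105.99 = 3.998 g
% Na2CO3 = 3.998 / 6.142 × 100 = 65.10 %

65.10 %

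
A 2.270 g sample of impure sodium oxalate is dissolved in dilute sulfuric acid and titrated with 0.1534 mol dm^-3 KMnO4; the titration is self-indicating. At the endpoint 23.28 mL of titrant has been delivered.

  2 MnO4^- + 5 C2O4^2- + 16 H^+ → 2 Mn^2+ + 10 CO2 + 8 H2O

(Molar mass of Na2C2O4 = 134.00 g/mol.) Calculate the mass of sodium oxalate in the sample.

n(KMnO4) = 0.02328 L × 0.1534 mol/L = 3.571 × 10^-3 mol
From the 5:2 ratio, n(Na2C2O4) = 5/2 × 3.571 × 10^-3 = 8.928 × 10^-3 mol
mass of Na2C2O4 = 8.928 × 10^-3 × 134.00 g/mol = 1.196 g

1.196 g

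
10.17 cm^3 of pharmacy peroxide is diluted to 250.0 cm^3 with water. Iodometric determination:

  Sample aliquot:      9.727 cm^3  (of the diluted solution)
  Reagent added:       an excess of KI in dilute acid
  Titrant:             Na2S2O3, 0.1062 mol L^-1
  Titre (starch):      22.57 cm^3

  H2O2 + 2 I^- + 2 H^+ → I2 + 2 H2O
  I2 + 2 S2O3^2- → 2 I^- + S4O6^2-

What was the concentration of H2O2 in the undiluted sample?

n(S2O3^2-) = 0.02257 × 0.1062 = 2.397 × 10^-3 mol
n(I2) = n(S2O3^2-)/2 = 1.198 × 10^-3 mol
n(H2O2) in the aliquot = 1.198 × 10^-3 mol (1:1 ratio)
[H2O2]_dilute = 1.198 × 10^-3 / 0.009727 = 0.1232 mol/L
[H2O2]_original = 0.1232 × 250.0/10.17 = 3.029 mol/L

3.029 mol/L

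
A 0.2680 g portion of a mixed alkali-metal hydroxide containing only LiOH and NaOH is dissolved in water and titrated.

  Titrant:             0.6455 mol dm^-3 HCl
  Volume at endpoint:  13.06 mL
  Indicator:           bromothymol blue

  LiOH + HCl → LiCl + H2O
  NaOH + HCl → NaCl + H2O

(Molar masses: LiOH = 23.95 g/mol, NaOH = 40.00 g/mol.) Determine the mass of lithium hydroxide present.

n(HCl) = 0.01306 × 0.6455 = 8.430 × 10^-3 mol
Let x = n(LiOH), y = n(NaOH).
Titrant: 1x + 1y = 8.430 × 10^-3;  mass: 23.95x + 40.00y = 0.2680
Solving, x = 4.312 × 10^-3 mol, y = 4.118 × 10^-3 mol
mass of LiOH = 4.312 × 10^-3 × 23.95 = 0.1033 g

0.1033 g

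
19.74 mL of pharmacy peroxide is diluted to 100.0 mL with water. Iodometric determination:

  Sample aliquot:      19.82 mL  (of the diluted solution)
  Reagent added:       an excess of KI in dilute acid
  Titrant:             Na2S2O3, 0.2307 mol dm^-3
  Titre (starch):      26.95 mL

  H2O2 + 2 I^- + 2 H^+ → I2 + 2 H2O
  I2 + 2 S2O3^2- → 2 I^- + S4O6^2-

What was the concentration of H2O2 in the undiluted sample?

0.7946 mol/L

n(S2O3^2-) = 0.02695 × 0.2307 = 6.217 × 10^-3 mol
n(I2) = n(S2O3^2-)/2 = 3.109 × 10^-3 mol
n(H2O2) in the aliquot = 3.109 × 10^-3 mol (1:1 ratio)
[H2O2]_dilute = 3.109 × 10^-3 / 0.01982 = 0.1568 mol/L
[H2O2]_original = 0.1568 × 100.0/19.74 = 0.7946 mol/L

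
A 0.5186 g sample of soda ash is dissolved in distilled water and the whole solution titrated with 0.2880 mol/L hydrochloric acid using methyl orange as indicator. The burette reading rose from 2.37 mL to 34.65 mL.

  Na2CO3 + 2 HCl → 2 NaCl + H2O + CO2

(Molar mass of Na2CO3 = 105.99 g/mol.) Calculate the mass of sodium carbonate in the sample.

n(HCl) = 0.03228 L × 0.2880 mol/L = 9.297 × 10^-3 mol
From the 1:2 ratio, n(Na2CO3) = 1/2 × 9.297 × 10^-3 = 4.648 × 10^-3 mol
mass of Na2CO3 = 4.648 × 10^-3 × 105.99 g/mol = 0.4927 g

0.4927 g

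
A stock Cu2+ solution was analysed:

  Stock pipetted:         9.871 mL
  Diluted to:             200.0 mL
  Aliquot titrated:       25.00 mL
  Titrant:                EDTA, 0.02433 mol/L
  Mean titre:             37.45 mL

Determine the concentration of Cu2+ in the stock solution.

Cu^2+ + EDTA^4- → [Cu(EDTA)]^2-
n(EDTA) = 0.03745 × 0.02433 = 9.112 × 10^-4 mol
n(Cu2+) in the aliquot = 9.112 × 10^-4 mol (1:1 ratio)
[Cu2+]_dilute = 9.112 × 10^-4 / 0.02500 = 0.03645 mol/L
Dilution factor = 200.0 / 9.871 = 20.26
[Cu2+]_stock = 0.03645 × 20.26 = 0.7385 mol/L

0.7385 mol/L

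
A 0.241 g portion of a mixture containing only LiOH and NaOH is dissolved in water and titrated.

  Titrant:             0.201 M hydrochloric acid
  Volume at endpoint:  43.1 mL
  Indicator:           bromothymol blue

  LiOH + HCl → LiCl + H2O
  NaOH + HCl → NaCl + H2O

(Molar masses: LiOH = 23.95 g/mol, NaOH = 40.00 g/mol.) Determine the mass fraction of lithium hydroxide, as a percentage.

n(HCl) = 0.0431 × 0.201 = 8.66 × 10^-3 mol
Let x = n(LiOH), y = n(NaOH).
Titrant: 1x + 1y = 8.66 × 10^-3;  mass: 23.95x + 40.00y = 0.241
Solving, x = 6.57 × 10^-3 mol, y = 2.09 × 10^-3 mol
mass of LiOH = 6.57 × 10^-3 × 23.95 = 0.157 g
% LiOH = 0.157 / 0.241 × 100 = 65.3 %

65.3 %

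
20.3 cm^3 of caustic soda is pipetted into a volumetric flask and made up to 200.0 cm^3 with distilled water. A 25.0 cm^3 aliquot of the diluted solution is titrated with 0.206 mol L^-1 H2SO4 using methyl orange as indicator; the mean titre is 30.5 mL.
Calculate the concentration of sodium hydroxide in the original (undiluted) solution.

2 NaOH + H2SO4 → Na2SO4 + 2 H2O
n(H2SO4) = 0.0305 × 0.206 = 6.28 × 10^-3 mol
From the 2:1 ratio, n(NaOH) in the aliquot = 2/1 × 6.28 × 10^-3 = 0.0126 mol
[NaOH]_dilute = 0.0126 / 0.0250 = 0.503 mol/L
Dilution factor = 200.0 / 20.3 = 9.852
[NaOH]_stock = 0.503 × 9.852 = 4.95 mol/L

4.95 mol/L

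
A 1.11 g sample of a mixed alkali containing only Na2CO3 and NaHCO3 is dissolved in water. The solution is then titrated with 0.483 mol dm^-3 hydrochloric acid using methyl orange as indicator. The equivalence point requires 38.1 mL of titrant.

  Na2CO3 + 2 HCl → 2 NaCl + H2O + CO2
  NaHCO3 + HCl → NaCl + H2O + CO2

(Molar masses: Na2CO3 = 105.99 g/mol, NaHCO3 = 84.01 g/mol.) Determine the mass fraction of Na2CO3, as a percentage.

n(HCl) = 0.0381 × 0.483 = 0.0184 mol
Let x = n(Na2CO3), y = n(NaHCO3).
Titrant: 2x + 1y = 0.0184;  mass: 105.99x + 84.01y = 1.11
Solving, x = 7.03 × 10^-3 mol, y = 4.35 × 10^-3 mol
mass of Na2CO3 = 7.03 × 10^-3 × 105.99 = 0.745 g
% Na2CO3 = 0.745 / 1.11 × 100 = 67.1 %

67.1 %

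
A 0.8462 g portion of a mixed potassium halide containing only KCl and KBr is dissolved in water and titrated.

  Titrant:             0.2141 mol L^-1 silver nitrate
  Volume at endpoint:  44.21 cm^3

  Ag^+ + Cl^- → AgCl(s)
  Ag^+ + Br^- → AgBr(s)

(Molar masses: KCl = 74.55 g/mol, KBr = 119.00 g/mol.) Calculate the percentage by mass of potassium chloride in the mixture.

n(AgNO3) = 0.04421 × 0.2141 = 9.465 × 10^-3 mol
Let x = n(KCl), y = n(KBr).
Titrant: 1x + 1y = 9.465 × 10^-3;  mass: 74.55x + 119.00y = 0.8462
Solving, x = 6.303 × 10^-3 mol, y = 3.162 × 10^-3 mol
mass of KCl = 6.303 × 10^-3 × 74.55 = 0.4699 g
% KCl = 0.4699 / 0.8462 × 100 = 55.53 %

55.53 %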